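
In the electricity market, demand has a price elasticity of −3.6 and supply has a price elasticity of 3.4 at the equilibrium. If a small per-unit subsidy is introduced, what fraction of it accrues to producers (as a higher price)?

Producer share = 18/35

For a small subsidy around the equilibrium, the benefit split depends on the relative slopes, which at a point are proportional to the elasticities.
Buyer share = εs/(εs + |εd|) = 3.4/(3.4 + 3.6) = 17/35; seller share = |εd|/(εs + |εd|) = 18/35.
So producers capture 18/35 of the subsidy.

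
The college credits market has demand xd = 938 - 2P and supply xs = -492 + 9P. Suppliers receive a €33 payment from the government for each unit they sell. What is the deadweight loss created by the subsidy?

Deadweight loss = €891

Pre-subsidy: 938 - 2P = -492 + 9P gives P* = 130, x* = 678.
With the subsidy, sellers receive Ps = Pb + 33 for each unit, where Pb is the price buyers pay.
Supply in terms of Pb becomes xs = -492 + 9(Pb + 33) = -195 + 9Pb. Setting this equal to demand: 938 - 2Pb = -195 + 9Pb, so Pb = 103.
Sellers receive Ps = 103 + 33 = 136; x' = 938 − 2·103 = 732.
The subsidy expands output by 732 − 678 = 54 past the efficient level; on those units the gap between marginal cost and willingness to pay runs from 0 up to 33.
DWL = ½ × 33 × 54 = 891.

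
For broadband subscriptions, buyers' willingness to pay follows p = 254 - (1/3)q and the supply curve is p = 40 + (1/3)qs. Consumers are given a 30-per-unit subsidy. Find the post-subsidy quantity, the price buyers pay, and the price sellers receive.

Pre-subsidy: 254 - (1/3)q = 40 + (1/3)q gives q* = 321 and p* = 147.
With the rebate, buyers effectively pay pb = ps − 30, where ps is the price sellers receive.
On the curves, pb = 254 - (1/3)q and ps = 40 + (1/3)q; the wedge ps − pb = 30 gives 40 + (1/3)q − (254 - (1/3)q) = 30, so q' = 366.
Then pb = 254 − (1/3)·366 = 132 and ps = 40 + (1/3)·366 = 162.

q' = 366; buyers pay 132; sellers receive 162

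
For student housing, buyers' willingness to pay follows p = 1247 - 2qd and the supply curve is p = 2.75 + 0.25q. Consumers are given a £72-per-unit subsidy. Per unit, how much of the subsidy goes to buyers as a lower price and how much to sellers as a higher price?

Pre-subsidy: 1247 - 2q = 2.75 + 0.25q gives q* = 553 and p* = 141.
With the rebate, buyers effectively pay pb = ps − 72, where ps is the price sellers receive.
On the curves, pb = 1247 - 2q and ps = 2.75 + 0.25q; the wedge ps − pb = 72 gives 2.75 + 0.25q − (1247 - 2q) = 72, so q' = 585.
Then pb = 1247 − 2·585 = 77 and ps = 2.75 + 0.25·585 = 149.
Buyers' price falls by p* − pb = 141 − 77 = 64; sellers' price rises by ps − p* = 149 − 141 = 8.

Buyers gain £64 per unit; sellers gain £8 per unit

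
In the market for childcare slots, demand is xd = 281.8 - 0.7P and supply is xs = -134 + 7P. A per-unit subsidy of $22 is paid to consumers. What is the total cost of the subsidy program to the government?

Government cost = $5676

Pre-subsidy: 281.8 - 0.7P = -134 + 7P gives P* = 54, x* = 244.
With the rebate, buyers effectively pay Pb = Ps − 22, where Ps is the price sellers receive.
Demand in terms of Ps becomes xd = 281.8 − 0.7(Ps − 22) = 297.2 - 0.7Ps. Setting this equal to supply: 297.2 - 0.7Ps = -134 + 7Ps, so Ps = 56.
Buyers pay Pb = 56 − 22 = 34; x' = -134 + 7·56 = 258.
Government outlay = subsidy × quantity = 22 × 258 = 5676.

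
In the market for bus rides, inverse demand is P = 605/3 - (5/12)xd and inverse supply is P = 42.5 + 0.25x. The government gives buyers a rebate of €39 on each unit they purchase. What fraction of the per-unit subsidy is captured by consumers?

Consumer share = 0.625

Pre-subsidy: 605/3 - (5/12)x = 42.5 + 0.25x gives x* = 238.75 and P* = 102.1875.
With the rebate, buyers effectively pay Pb = Ps − 39, where Ps is the price sellers receive.
On the curves, Pb = 605/3 - (5/12)x and Ps = 42.5 + 0.25x; the wedge Ps − Pb = 39 gives 42.5 + 0.25x − (605/3 - (5/12)x) = 39, so x' = 297.25.
Then Pb = 605/3 − (5/12)·297.25 = 77.8125 and Ps = 42.5 + 0.25·297.25 = 116.8125.
Buyers' price falls by P* − Pb = 102.1875 − 77.8125 = 24.375; sellers' price rises by Ps − P* = 116.8125 − 102.1875 = 14.625.
So consumers capture 24.375/39 = 0.625 of each unit of subsidy.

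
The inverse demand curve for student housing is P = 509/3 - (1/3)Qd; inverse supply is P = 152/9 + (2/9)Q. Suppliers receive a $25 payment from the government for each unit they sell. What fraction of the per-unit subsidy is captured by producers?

Pre-subsidy: 509/3 - (1/3)Q = 152/9 + (2/9)Q gives Q* = 275 and P* = 78.
With the subsidy, sellers receive Ps = Pb + 25 for each unit, where Pb is the price buyers pay.
On the curves, Pb = 509/3 - (1/3)Q and Ps = 152/9 + (2/9)Q; the wedge Ps − Pb = 25 gives 152/9 + (2/9)Q − (509/3 - (1/3)Q) = 25, so Q' = 320.
Then Pb = 509/3 − (1/3)·320 = 63 and Ps = 152/9 + (2/9)·320 = 88.
Buyers' price falls by P* − Pb = 78 − 63 = 15; sellers' price rises by Ps − P* = 88 − 78 = 10.
So producers capture 10/25 = 0.4 of each unit of subsidy.

Producer share = 0.4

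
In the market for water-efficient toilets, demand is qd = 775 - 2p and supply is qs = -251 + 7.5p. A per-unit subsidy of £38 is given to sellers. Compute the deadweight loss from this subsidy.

Deadweight loss = £1140

Pre-subsidy: 775 - 2p = -251 + 7.5p gives p* = 108, q* = 559.
With the subsidy, sellers receive ps = pb + 38 for each unit, where pb is the price buyers pay.
Supply in terms of pb becomes qs = -251 + 7.5(pb + 38) = 34 + 7.5pb. Setting this equal to demand: 775 - 2pb = 34 + 7.5pb, so pb = 78.
Sellers receive ps = 78 + 38 = 116; q' = 775 − 2·78 = 619.
The subsidy expands output by 619 − 559 = 60 past the efficient level; on those units the gap between marginal cost and willingness to pay runs from 0 up to 38.
DWL = ½ × 38 × 60 = 1140.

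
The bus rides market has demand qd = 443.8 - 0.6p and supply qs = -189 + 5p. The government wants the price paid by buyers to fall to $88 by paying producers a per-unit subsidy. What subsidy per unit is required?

Required subsidy s = $28 per unit

At a buyer price of 88, quantity demanded is 443.8 − 0.6·88 = 391.
Sellers supply 391 only when they receive ps with -189 + 5·ps = 391, i.e. ps = 116.
s = ps − pb = 116 − 88 = 28.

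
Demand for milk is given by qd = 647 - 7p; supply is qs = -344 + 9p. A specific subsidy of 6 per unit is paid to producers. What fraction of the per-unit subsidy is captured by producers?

Producer share = 0.4375

Pre-subsidy: 647 - 7p = -344 + 9p gives p* = 61.9375, q* = 213.4375.
With the subsidy, sellers receive ps = pb + 6 for each unit, where pb is the price buyers pay.
Supply in terms of pb becomes qs = -344 + 9(pb + 6) = -290 + 9pb. Setting this equal to demand: 647 - 7pb = -290 + 9pb, so pb = 58.5625.
Sellers receive ps = 58.5625 + 6 = 64.5625; q' = 647 − 7·58.5625 = 237.0625.
Buyers' price falls by p* − pb = 61.9375 − 58.5625 = 3.375; sellers' price rises by ps − p* = 64.5625 − 61.9375 = 2.625.
So producers capture 2.625/6 = 0.4375 of each unit of subsidy.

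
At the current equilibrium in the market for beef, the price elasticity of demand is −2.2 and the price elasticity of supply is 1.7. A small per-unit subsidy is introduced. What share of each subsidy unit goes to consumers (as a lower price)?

Consumer share = 17/39

For a small subsidy around the equilibrium, the benefit split depends on the relative slopes, which at a point are proportional to the elasticities.
Buyer share = εs/(εs + |εd|) = 1.7/(1.7 + 2.2) = 17/39; seller share = |εd|/(εs + |εd|) = 22/39.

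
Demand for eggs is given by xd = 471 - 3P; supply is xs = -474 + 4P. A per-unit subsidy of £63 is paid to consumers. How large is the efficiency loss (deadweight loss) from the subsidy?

Deadweight loss = £3402

Pre-subsidy: 471 - 3P = -474 + 4P gives P* = 135, x* = 66.
With the rebate, buyers effectively pay Pb = Ps − 63, where Ps is the price sellers receive.
Demand in terms of Ps becomes xd = 471 − 3(Ps − 63) = 660 - 3Ps. Setting this equal to supply: 660 - 3Ps = -474 + 4Ps, so Ps = 162.
Buyers pay Pb = 162 − 63 = 99; x' = -474 + 4·162 = 174.
The subsidy expands output by 174 − 66 = 108 past the efficient level; on those units the gap between marginal cost and willingness to pay runs from 0 up to 63.
DWL = ½ × 63 × 108 = 3402.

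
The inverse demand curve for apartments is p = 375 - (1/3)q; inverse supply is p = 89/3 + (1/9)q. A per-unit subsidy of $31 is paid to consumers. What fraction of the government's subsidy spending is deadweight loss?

Pre-subsidy: 375 - (1/3)q = 89/3 + (1/9)q gives q* = 777 and p* = 116.
With the rebate, buyers effectively pay pb = ps − 31, where ps is the price sellers receive.
On the curves, pb = 375 - (1/3)q and ps = 89/3 + (1/9)q; the wedge ps − pb = 31 gives 89/3 + (1/9)q − (375 - (1/3)q) = 31, so q' = 846.75.
Then pb = 375 − (1/3)·846.75 = 92.75 and ps = 89/3 + (1/9)·846.75 = 123.75.
ΔCS = ½(777 + 846.75)(116 − 92.75) = 18876.09375; ΔPS = ½(777 + 846.75)(123.75 − 116) = 6292.03125.
Government spending = 31 × 846.75 = 26249.25.
DWL = ½ × 31 × (846.75 − 777) = 1081.125; fraction = 1081.125 / 26249.25 = 93/2258.

DWL / government spending = 93/2258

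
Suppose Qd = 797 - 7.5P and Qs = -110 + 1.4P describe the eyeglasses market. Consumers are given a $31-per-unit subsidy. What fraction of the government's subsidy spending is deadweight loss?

DWL / government spending = 3255/12326

Pre-subsidy: 797 - 7.5P = -110 + 1.4P gives P* = 9070/89, Q* = 2908/89.
With the rebate, buyers effectively pay Pb = Ps − 31, where Ps is the price sellers receive.
Demand in terms of Ps becomes Qd = 797 − 7.5(Ps − 31) = 1029.5 - 7.5Ps. Setting this equal to supply: 1029.5 - 7.5Ps = -110 + 1.4Ps, so Ps = 11395/89.
Buyers pay Pb = 11395/89 − 31 = 8636/89; Q' = -110 + 1.4·(11395/89) = 6163/89.
ΔCS = ½(2908/89 + 6163/89)(9070/89 − 8636/89) = 1968407/7921; ΔPS = ½(2908/89 + 6163/89)(11395/89 − 9070/89) = 21090075/15842.
Government spending = 31 × 6163/89 = 191053/89.
DWL = ½ × 31 × (6163/89 − 2908/89) = 100905/178; fraction = (100905/178) / (191053/89) = 3255/12326.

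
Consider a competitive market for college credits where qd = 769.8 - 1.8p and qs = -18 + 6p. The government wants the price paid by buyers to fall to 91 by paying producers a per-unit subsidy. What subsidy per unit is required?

Required subsidy s = 13 per unit

At a buyer price of 91, quantity demanded is 769.8 − 1.8·91 = 606.
Sellers supply 606 only when they receive ps with -18 + 6·ps = 606, i.e. ps = 104.
s = ps − pb = 104 − 91 = 13.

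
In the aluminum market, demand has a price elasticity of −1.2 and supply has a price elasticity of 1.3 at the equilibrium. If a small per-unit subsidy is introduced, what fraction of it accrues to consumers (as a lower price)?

For a small subsidy around the equilibrium, the benefit split depends on the relative slopes, which at a point are proportional to the elasticities.
Buyer share = εs/(εs + |εd|) = 1.3/(1.3 + 1.2) = 0.52; seller share = |εd|/(εs + |εd|) = 0.48.

Consumer share = 0.52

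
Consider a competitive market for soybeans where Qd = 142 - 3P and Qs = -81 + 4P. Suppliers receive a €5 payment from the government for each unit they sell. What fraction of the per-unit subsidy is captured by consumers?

Consumer share = 4/7

Pre-subsidy: 142 - 3P = -81 + 4P gives P* = 223/7, Q* = 325/7.
With the subsidy, sellers receive Ps = Pb + 5 for each unit, where Pb is the price buyers pay.
Supply in terms of Pb becomes Qs = -81 + 4(Pb + 5) = -61 + 4Pb. Setting this equal to demand: 142 - 3Pb = -61 + 4Pb, so Pb = 29.
Sellers receive Ps = 29 + 5 = 34; Q' = 142 − 3·29 = 55.
Buyers' price falls by P* − Pb = 223/7 − 29 = 20/7; sellers' price rises by Ps − P* = 34 − 223/7 = 15/7.
So consumers capture (20/7)/5 = 4/7 of each unit of subsidy.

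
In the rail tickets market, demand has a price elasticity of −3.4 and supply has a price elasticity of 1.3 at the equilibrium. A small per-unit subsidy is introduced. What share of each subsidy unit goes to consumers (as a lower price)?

For a small subsidy around the equilibrium, the benefit split depends on the relative slopes, which at a point are proportional to the elasticities.
Buyer share = εs/(εs + |εd|) = 1.3/(1.3 + 3.4) = 13/47; seller share = |εd|/(εs + |εd|) = 34/47.

Consumer share = 13/47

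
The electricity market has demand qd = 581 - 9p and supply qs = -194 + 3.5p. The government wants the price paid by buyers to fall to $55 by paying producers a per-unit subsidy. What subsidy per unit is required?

At a buyer price of 55, quantity demanded is 581 − 9·55 = 86.
Sellers supply 86 only when they receive ps with -194 + 3.5·ps = 86, i.e. ps = 80.
s = ps − pb = 80 − 55 = 25.

Required subsidy s = $25 per unit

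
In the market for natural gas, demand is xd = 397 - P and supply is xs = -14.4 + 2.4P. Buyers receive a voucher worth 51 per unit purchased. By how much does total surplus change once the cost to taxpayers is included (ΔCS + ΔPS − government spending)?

Pre-subsidy: 397 - P = -14.4 + 2.4P gives P* = 121, x* = 276.
With the rebate, buyers effectively pay Pb = Ps − 51, where Ps is the price sellers receive.
Demand in terms of Ps becomes xd = 397 − 1(Ps − 51) = 448 - Ps. Setting this equal to supply: 448 - Ps = -14.4 + 2.4Ps, so Ps = 136.
Buyers pay Pb = 136 − 51 = 85; x' = -14.4 + 2.4·136 = 312.
ΔCS = ½(276 + 312)(121 − 85) = 10584; ΔPS = ½(276 + 312)(136 − 121) = 4410.
Government spending = 51 × 312 = 15912.
Net change = 10584 + 4410 − 15912 = -918. The loss equals the DWL triangle ½·51·36.

Net change in total surplus = -918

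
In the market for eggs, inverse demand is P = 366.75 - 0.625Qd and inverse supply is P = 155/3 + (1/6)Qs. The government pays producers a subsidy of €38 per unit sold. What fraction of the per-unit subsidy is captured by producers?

Pre-subsidy: 366.75 - 0.625Q = 155/3 + (1/6)Q gives Q* = 398 and P* = 118.
With the subsidy, sellers receive Ps = Pb + 38 for each unit, where Pb is the price buyers pay.
On the curves, Pb = 366.75 - 0.625Q and Ps = 155/3 + (1/6)Q; the wedge Ps − Pb = 38 gives 155/3 + (1/6)Q − (366.75 - 0.625Q) = 38, so Q' = 446.
Then Pb = 366.75 − 0.625·446 = 88 and Ps = 155/3 + (1/6)·446 = 126.
Buyers' price falls by P* − Pb = 118 − 88 = 30; sellers' price rises by Ps − P* = 126 − 118 = 8.
So producers capture 8/38 = 4/19 of each unit of subsidy.

Producer share = 4/19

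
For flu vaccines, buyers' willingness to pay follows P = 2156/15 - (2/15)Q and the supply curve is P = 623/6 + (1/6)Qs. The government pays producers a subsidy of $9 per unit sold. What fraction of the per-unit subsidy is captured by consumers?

Consumer share = 4/9

Pre-subsidy: 2156/15 - (2/15)Q = 623/6 + (1/6)Q gives Q* = 133 and P* = 126.
With the subsidy, sellers receive Ps = Pb + 9 for each unit, where Pb is the price buyers pay.
On the curves, Pb = 2156/15 - (2/15)Q and Ps = 623/6 + (1/6)Q; the wedge Ps − Pb = 9 gives 623/6 + (1/6)Q − (2156/15 - (2/15)Q) = 9, so Q' = 163.
Then Pb = 2156/15 − (2/15)·163 = 122 and Ps = 623/6 + (1/6)·163 = 131.
Buyers' price falls by P* − Pb = 126 − 122 = 4; sellers' price rises by Ps − P* = 131 − 126 = 5.
So consumers capture 4/9 = 4/9 of each unit of subsidy.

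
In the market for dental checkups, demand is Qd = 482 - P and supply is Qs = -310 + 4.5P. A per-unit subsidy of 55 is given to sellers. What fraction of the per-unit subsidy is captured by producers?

Producer share = 2/11

Pre-subsidy: 482 - P = -310 + 4.5P gives P* = 144, Q* = 338.
With the subsidy, sellers receive Ps = Pb + 55 for each unit, where Pb is the price buyers pay.
Supply in terms of Pb becomes Qs = -310 + 4.5(Pb + 55) = -62.5 + 4.5Pb. Setting this equal to demand: 482 - Pb = -62.5 + 4.5Pb, so Pb = 99.
Sellers receive Ps = 99 + 55 = 154; Q' = 482 − 1·99 = 383.
Buyers' price falls by P* − Pb = 144 − 99 = 45; sellers' price rises by Ps − P* = 154 − 144 = 10.
So producers capture 10/55 = 2/11 of each unit of subsidy.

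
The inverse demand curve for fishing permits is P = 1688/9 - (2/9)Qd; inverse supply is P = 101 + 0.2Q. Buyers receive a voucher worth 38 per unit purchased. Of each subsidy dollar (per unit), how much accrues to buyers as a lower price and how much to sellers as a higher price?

Buyers gain 20 per unit; sellers gain 18 per unit

Pre-subsidy: 1688/9 - (2/9)Q = 101 + 0.2Q gives Q* = 205 and P* = 142.
With the rebate, buyers effectively pay Pb = Ps − 38, where Ps is the price sellers receive.
On the curves, Pb = 1688/9 - (2/9)Q and Ps = 101 + 0.2Q; the wedge Ps − Pb = 38 gives 101 + 0.2Q − (1688/9 - (2/9)Q) = 38, so Q' = 295.
Then Pb = 1688/9 − (2/9)·295 = 122 and Ps = 101 + 0.2·295 = 160.
Buyers' price falls by P* − Pb = 142 − 122 = 20; sellers' price rises by Ps − P* = 160 − 142 = 18.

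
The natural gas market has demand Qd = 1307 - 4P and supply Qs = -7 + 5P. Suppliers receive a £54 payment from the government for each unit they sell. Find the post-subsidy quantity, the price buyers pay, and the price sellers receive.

Q' = 843; buyers pay £116; sellers receive £170

Pre-subsidy: 1307 - 4P = -7 + 5P gives P* = 146, Q* = 723.
With the subsidy, sellers receive Ps = Pb + 54 for each unit, where Pb is the price buyers pay.
Supply in terms of Pb becomes Qs = -7 + 5(Pb + 54) = 263 + 5Pb. Setting this equal to demand: 1307 - 4Pb = 263 + 5Pb, so Pb = 116.
Sellers receive Ps = 116 + 54 = 170; Q' = 1307 − 4·116 = 843.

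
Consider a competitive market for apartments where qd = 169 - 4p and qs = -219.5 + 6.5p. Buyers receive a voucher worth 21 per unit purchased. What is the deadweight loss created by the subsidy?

Pre-subsidy: 169 - 4p = -219.5 + 6.5p gives p* = 37, q* = 21.
With the rebate, buyers effectively pay pb = ps − 21, where ps is the price sellers receive.
Demand in terms of ps becomes qd = 169 − 4(ps − 21) = 253 - 4ps. Setting this equal to supply: 253 - 4ps = -219.5 + 6.5ps, so ps = 45.
Buyers pay pb = 45 − 21 = 24; q' = -219.5 + 6.5·45 = 73.
The subsidy expands output by 73 − 21 = 52 past the efficient level; on those units the gap between marginal cost and willingness to pay runs from 0 up to 21.
DWL = ½ × 21 × 52 = 546.

Deadweight loss = 546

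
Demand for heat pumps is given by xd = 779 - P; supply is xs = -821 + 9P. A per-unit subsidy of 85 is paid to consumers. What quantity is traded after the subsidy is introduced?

Pre-subsidy: 779 - P = -821 + 9P gives P* = 160, x* = 619.
With the rebate, buyers effectively pay Pb = Ps − 85, where Ps is the price sellers receive.
Demand in terms of Ps becomes xd = 779 − 1(Ps − 85) = 864 - Ps. Setting this equal to supply: 864 - Ps = -821 + 9Ps, so Ps = 168.5.
Buyers pay Pb = 168.5 − 85 = 83.5; x' = -821 + 9·168.5 = 695.5.

x' = 695.5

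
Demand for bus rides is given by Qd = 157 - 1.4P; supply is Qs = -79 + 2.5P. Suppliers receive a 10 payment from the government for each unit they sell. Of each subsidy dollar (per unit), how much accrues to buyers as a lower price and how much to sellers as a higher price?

Buyers gain 250/39 per unit; sellers gain 140/39 per unit

Pre-subsidy: 157 - 1.4P = -79 + 2.5P gives P* = 2360/39, Q* = 2819/39.
With the subsidy, sellers receive Ps = Pb + 10 for each unit, where Pb is the price buyers pay.
Supply in terms of Pb becomes Qs = -79 + 2.5(Pb + 10) = -54 + 2.5Pb. Setting this equal to demand: 157 - 1.4Pb = -54 + 2.5Pb, so Pb = 2110/39.
Sellers receive Ps = 2110/39 + 10 = 2500/39; Q' = 157 − 1.4·(2110/39) = 3169/39.
Buyers' price falls by P* − Pb = 2360/39 − 2110/39 = 250/39; sellers' price rises by Ps − P* = 2500/39 − 2360/39 = 140/39.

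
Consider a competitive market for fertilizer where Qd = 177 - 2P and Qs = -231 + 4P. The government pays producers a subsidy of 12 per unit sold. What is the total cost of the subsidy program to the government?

Pre-subsidy: 177 - 2P = -231 + 4P gives P* = 68, Q* = 41.
With the subsidy, sellers receive Ps = Pb + 12 for each unit, where Pb is the price buyers pay.
Supply in terms of Pb becomes Qs = -231 + 4(Pb + 12) = -183 + 4Pb. Setting this equal to demand: 177 - 2Pb = -183 + 4Pb, so Pb = 60.
Sellers receive Ps = 60 + 12 = 72; Q' = 177 − 2·60 = 57.
Government outlay = subsidy × quantity = 12 × 57 = 684.

Government cost = 684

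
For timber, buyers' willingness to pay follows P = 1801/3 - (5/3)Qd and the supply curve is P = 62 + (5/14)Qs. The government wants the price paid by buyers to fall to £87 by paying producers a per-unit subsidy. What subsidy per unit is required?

Required subsidy s = £85 per unit

At a buyer price of 87, quantity demanded is 360.2 − 0.6·87 = 308.
Sellers supply 308 only when they receive Ps = 62 + (5/14)·308 = 172.
s = Ps − Pb = 172 − 87 = 85.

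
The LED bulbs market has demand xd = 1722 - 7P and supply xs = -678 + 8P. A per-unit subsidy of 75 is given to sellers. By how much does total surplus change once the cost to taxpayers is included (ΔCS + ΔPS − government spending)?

Net change in total surplus = -10500

Pre-subsidy: 1722 - 7P = -678 + 8P gives P* = 160, x* = 602.
With the subsidy, sellers receive Ps = Pb + 75 for each unit, where Pb is the price buyers pay.
Supply in terms of Pb becomes xs = -678 + 8(Pb + 75) = -78 + 8Pb. Setting this equal to demand: 1722 - 7Pb = -78 + 8Pb, so Pb = 120.
Sellers receive Ps = 120 + 75 = 195; x' = 1722 − 7·120 = 882.
ΔCS = ½(602 + 882)(160 − 120) = 29680; ΔPS = ½(602 + 882)(195 − 160) = 25970.
Government spending = 75 × 882 = 66150.
Net change = 29680 + 25970 − 66150 = -10500. The loss equals the DWL triangle ½·75·280.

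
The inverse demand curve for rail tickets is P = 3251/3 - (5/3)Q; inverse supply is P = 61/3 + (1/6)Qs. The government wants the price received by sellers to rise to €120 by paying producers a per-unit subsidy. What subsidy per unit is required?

At a seller price of 120, quantity supplied is -122 + 6·120 = 598.
Buyers absorb 598 only when they pay Pb = 3251/3 − (5/3)·598 = 87.
s = Ps − Pb = 120 − 87 = 33.

Required subsidy s = €33 per unit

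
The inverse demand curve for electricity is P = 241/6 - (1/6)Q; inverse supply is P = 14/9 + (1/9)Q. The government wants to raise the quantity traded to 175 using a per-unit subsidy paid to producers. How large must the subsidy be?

At Q = 175, from the demand curve buyers pay Pb = 241/6 − (1/6)·175 = 11; from the supply curve sellers need Ps = 14/9 + (1/9)·175 = 21.
The subsidy must fill the gap: s = Ps − Pb = 21 − 11 = 10.

Required subsidy s = 10 per unit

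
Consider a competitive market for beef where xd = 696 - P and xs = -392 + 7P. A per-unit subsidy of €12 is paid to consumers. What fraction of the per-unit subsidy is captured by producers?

Pre-subsidy: 696 - P = -392 + 7P gives P* = 136, x* = 560.
With the rebate, buyers effectively pay Pb = Ps − 12, where Ps is the price sellers receive.
Demand in terms of Ps becomes xd = 696 − 1(Ps − 12) = 708 - Ps. Setting this equal to supply: 708 - Ps = -392 + 7Ps, so Ps = 137.5.
Buyers pay Pb = 137.5 − 12 = 125.5; x' = -392 + 7·137.5 = 570.5.
Buyers' price falls by P* − Pb = 136 − 125.5 = 10.5; sellers' price rises by Ps − P* = 137.5 − 136 = 1.5.
So producers capture 1.5/12 = 0.125 of each unit of subsidy.

Producer share = 0.125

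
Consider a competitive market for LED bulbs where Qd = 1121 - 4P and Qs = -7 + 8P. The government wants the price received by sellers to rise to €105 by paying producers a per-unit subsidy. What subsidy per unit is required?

At a seller price of 105, quantity supplied is -7 + 8·105 = 833.
Buyers absorb 833 only when they pay Pb with 1121 − 4·Pb = 833, i.e. Pb = 72.
s = Ps − Pb = 105 − 72 = 33.

Required subsidy s = €33 per unit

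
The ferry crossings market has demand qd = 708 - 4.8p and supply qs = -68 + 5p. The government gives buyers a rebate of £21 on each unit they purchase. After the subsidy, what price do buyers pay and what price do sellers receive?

Pre-subsidy: 708 - 4.8p = -68 + 5p gives p* = 3880/49, q* = 16068/49.
With the rebate, buyers effectively pay pb = ps − 21, where ps is the price sellers receive.
Demand in terms of ps becomes qd = 708 − 4.8(ps − 21) = 808.8 - 4.8ps. Setting this equal to supply: 808.8 - 4.8ps = -68 + 5ps, so ps = 4384/49.
Buyers pay pb = 4384/49 − 21 = 3355/49; q' = -68 + 5·(4384/49) = 18588/49.

Buyers pay 3355/49; sellers receive 4384/49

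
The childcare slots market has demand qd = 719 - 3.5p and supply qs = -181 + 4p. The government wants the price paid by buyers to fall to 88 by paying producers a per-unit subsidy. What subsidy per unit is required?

At a buyer price of 88, quantity demanded is 719 − 3.5·88 = 411.
Sellers supply 411 only when they receive ps with -181 + 4·ps = 411, i.e. ps = 148.
s = ps − pb = 148 − 88 = 60.

Required subsidy s = 60 per unit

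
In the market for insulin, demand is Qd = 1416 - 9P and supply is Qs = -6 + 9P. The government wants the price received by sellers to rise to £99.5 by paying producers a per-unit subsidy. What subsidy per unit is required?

Required subsidy s = £41 per unit

At a seller price of 99.5, quantity supplied is -6 + 9·99.5 = 889.5.
Buyers absorb 889.5 only when they pay Pb with 1416 − 9·Pb = 889.5, i.e. Pb = 58.5.
s = Ps − Pb = 99.5 − 58.5 = 41.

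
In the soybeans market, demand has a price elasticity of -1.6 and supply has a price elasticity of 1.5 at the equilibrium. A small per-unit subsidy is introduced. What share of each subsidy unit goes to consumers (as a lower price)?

Consumer share = 15/31

For a small subsidy around the equilibrium, the benefit split depends on the relative slopes, which at a point are proportional to the elasticities.
Buyer share = εs/(εs + |εd|) = 1.5/(1.5 + 1.6) = 15/31; seller share = |εd|/(εs + |εd|) = 16/31.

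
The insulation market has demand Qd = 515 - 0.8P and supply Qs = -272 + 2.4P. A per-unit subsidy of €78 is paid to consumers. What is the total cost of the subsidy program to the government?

Government cost = €28473.9

Pre-subsidy: 515 - 0.8P = -272 + 2.4P gives P* = 245.9375, Q* = 318.25.
With the rebate, buyers effectively pay Pb = Ps − 78, where Ps is the price sellers receive.
Demand in terms of Ps becomes Qd = 515 − 0.8(Ps − 78) = 577.4 - 0.8Ps. Setting this equal to supply: 577.4 - 0.8Ps = -272 + 2.4Ps, so Ps = 265.4375.
Buyers pay Pb = 265.4375 − 78 = 187.4375; Q' = -272 + 2.4·265.4375 = 365.05.
Government outlay = subsidy × quantity = 78 × 365.05 = 28473.9.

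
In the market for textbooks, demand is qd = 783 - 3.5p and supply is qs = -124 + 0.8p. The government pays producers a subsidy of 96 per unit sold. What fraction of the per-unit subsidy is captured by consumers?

Pre-subsidy: 783 - 3.5p = -124 + 0.8p gives p* = 9070/43, q* = 1924/43.
With the subsidy, sellers receive ps = pb + 96 for each unit, where pb is the price buyers pay.
Supply in terms of pb becomes qs = -124 + 0.8(pb + 96) = -47.2 + 0.8pb. Setting this equal to demand: 783 - 3.5pb = -47.2 + 0.8pb, so pb = 8302/43.
Sellers receive ps = 8302/43 + 96 = 12430/43; q' = 783 − 3.5·(8302/43) = 4612/43.
Buyers' price falls by p* − pb = 9070/43 − 8302/43 = 768/43; sellers' price rises by ps − p* = 12430/43 − 9070/43 = 3360/43.
So consumers capture (768/43)/96 = 8/43 of each unit of subsidy.

Consumer share = 8/43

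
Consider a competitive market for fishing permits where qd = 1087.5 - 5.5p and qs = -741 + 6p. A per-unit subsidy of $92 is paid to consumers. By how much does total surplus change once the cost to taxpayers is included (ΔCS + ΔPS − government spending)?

Pre-subsidy: 1087.5 - 5.5p = -741 + 6p gives p* = 159, q* = 213.
With the rebate, buyers effectively pay pb = ps − 92, where ps is the price sellers receive.
Demand in terms of ps becomes qd = 1087.5 − 5.5(ps − 92) = 1593.5 - 5.5ps. Setting this equal to supply: 1593.5 - 5.5ps = -741 + 6ps, so ps = 203.
Buyers pay pb = 203 − 92 = 111; q' = -741 + 6·203 = 477.
ΔCS = ½(213 + 477)(159 − 111) = 16560; ΔPS = ½(213 + 477)(203 − 159) = 15180.
Government spending = 92 × 477 = 43884.
Net change = 16560 + 15180 − 43884 = -12144. The loss equals the DWL triangle ½·92·264.

Net change in total surplus = -$12144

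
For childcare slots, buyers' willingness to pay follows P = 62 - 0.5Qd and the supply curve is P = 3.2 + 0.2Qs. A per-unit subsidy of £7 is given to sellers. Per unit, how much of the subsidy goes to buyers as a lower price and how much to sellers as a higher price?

Buyers gain £5 per unit; sellers gain £2 per unit

Pre-subsidy: 62 - 0.5Q = 3.2 + 0.2Q gives Q* = 84 and P* = 20.
With the subsidy, sellers receive Ps = Pb + 7 for each unit, where Pb is the price buyers pay.
On the curves, Pb = 62 - 0.5Q and Ps = 3.2 + 0.2Q; the wedge Ps − Pb = 7 gives 3.2 + 0.2Q − (62 - 0.5Q) = 7, so Q' = 94.
Then Pb = 62 − 0.5·94 = 15 and Ps = 3.2 + 0.2·94 = 22.
Buyers' price falls by P* − Pb = 20 − 15 = 5; sellers' price rises by Ps − P* = 22 − 20 = 2.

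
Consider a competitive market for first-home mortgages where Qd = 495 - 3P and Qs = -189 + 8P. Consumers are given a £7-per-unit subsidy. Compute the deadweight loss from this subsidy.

Pre-subsidy: 495 - 3P = -189 + 8P gives P* = 684/11, Q* = 3393/11.
With the rebate, buyers effectively pay Pb = Ps − 7, where Ps is the price sellers receive.
Demand in terms of Ps becomes Qd = 495 − 3(Ps − 7) = 516 - 3Ps. Setting this equal to supply: 516 - 3Ps = -189 + 8Ps, so Ps = 705/11.
Buyers pay Pb = 705/11 − 7 = 628/11; Q' = -189 + 8·(705/11) = 3561/11.
The subsidy expands output by 3561/11 − 3393/11 = 168/11 past the efficient level; on those units the gap between marginal cost and willingness to pay runs from 0 up to 7.
DWL = ½ × 7 × 168/11 = 588/11.

Deadweight loss = 588/11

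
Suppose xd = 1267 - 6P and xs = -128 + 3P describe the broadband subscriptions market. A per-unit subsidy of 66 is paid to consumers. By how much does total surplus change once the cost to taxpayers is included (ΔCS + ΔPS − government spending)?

Pre-subsidy: 1267 - 6P = -128 + 3P gives P* = 155, x* = 337.
With the rebate, buyers effectively pay Pb = Ps − 66, where Ps is the price sellers receive.
Demand in terms of Ps becomes xd = 1267 − 6(Ps − 66) = 1663 - 6Ps. Setting this equal to supply: 1663 - 6Ps = -128 + 3Ps, so Ps = 199.
Buyers pay Pb = 199 − 66 = 133; x' = -128 + 3·199 = 469.
ΔCS = ½(337 + 469)(155 − 133) = 8866; ΔPS = ½(337 + 469)(199 − 155) = 17732.
Government spending = 66 × 469 = 30954.
Net change = 8866 + 17732 − 30954 = -4356. The loss equals the DWL triangle ½·66·132.

Net change in total surplus = -4356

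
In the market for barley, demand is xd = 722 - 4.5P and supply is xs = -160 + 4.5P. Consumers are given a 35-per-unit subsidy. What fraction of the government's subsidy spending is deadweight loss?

DWL / government spending = 315/2878

Pre-subsidy: 722 - 4.5P = -160 + 4.5P gives P* = 98, x* = 281.
With the rebate, buyers effectively pay Pb = Ps − 35, where Ps is the price sellers receive.
Demand in terms of Ps becomes xd = 722 − 4.5(Ps − 35) = 879.5 - 4.5Ps. Setting this equal to supply: 879.5 - 4.5Ps = -160 + 4.5Ps, so Ps = 115.5.
Buyers pay Pb = 115.5 − 35 = 80.5; x' = -160 + 4.5·115.5 = 359.75.
ΔCS = ½(281 + 359.75)(98 − 80.5) = 5606.5625; ΔPS = ½(281 + 359.75)(115.5 − 98) = 5606.5625.
Government spending = 35 × 359.75 = 12591.25.
DWL = ½ × 35 × (359.75 − 281) = 1378.125; fraction = 1378.125 / 12591.25 = 315/2878.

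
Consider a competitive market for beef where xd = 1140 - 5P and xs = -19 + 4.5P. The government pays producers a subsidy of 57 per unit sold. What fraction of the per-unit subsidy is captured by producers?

Pre-subsidy: 1140 - 5P = -19 + 4.5P gives P* = 122, x* = 530.
With the subsidy, sellers receive Ps = Pb + 57 for each unit, where Pb is the price buyers pay.
Supply in terms of Pb becomes xs = -19 + 4.5(Pb + 57) = 237.5 + 4.5Pb. Setting this equal to demand: 1140 - 5Pb = 237.5 + 4.5Pb, so Pb = 95.
Sellers receive Ps = 95 + 57 = 152; x' = 1140 − 5·95 = 665.
Buyers' price falls by P* − Pb = 122 − 95 = 27; sellers' price rises by Ps − P* = 152 − 122 = 30.
So producers capture 30/57 = 10/19 of each unit of subsidy.

Producer share = 10/19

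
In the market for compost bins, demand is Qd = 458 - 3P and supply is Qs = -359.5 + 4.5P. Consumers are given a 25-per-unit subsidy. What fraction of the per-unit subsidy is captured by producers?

Producer share = 0.4

Pre-subsidy: 458 - 3P = -359.5 + 4.5P gives P* = 109, Q* = 131.
With the rebate, buyers effectively pay Pb = Ps − 25, where Ps is the price sellers receive.
Demand in terms of Ps becomes Qd = 458 − 3(Ps − 25) = 533 - 3Ps. Setting this equal to supply: 533 - 3Ps = -359.5 + 4.5Ps, so Ps = 119.
Buyers pay Pb = 119 − 25 = 94; Q' = -359.5 + 4.5·119 = 176.
Buyers' price falls by P* − Pb = 109 − 94 = 15; sellers' price rises by Ps − P* = 119 − 109 = 10.
So producers capture 10/25 = 0.4 of each unit of subsidy.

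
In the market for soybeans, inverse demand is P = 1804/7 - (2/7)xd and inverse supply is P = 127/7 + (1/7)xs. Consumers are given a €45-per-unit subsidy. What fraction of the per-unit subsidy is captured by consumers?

Pre-subsidy: 1804/7 - (2/7)x = 127/7 + (1/7)x gives x* = 559 and P* = 98.
With the rebate, buyers effectively pay Pb = Ps − 45, where Ps is the price sellers receive.
On the curves, Pb = 1804/7 - (2/7)x and Ps = 127/7 + (1/7)x; the wedge Ps − Pb = 45 gives 127/7 + (1/7)x − (1804/7 - (2/7)x) = 45, so x' = 664.
Then Pb = 1804/7 − (2/7)·664 = 68 and Ps = 127/7 + (1/7)·664 = 113.
Buyers' price falls by P* − Pb = 98 − 68 = 30; sellers' price rises by Ps − P* = 113 − 98 = 15.
So consumers capture 30/45 = 2/3 of each unit of subsidy.

Consumer share = 2/3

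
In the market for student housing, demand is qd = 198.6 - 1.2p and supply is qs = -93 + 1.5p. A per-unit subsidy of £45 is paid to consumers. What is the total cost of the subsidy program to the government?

Pre-subsidy: 198.6 - 1.2p = -93 + 1.5p gives p* = 108, q* = 69.
With the rebate, buyers effectively pay pb = ps − 45, where ps is the price sellers receive.
Demand in terms of ps becomes qd = 198.6 − 1.2(ps − 45) = 252.6 - 1.2ps. Setting this equal to supply: 252.6 - 1.2ps = -93 + 1.5ps, so ps = 128.
Buyers pay pb = 128 − 45 = 83; q' = -93 + 1.5·128 = 99.
Government outlay = subsidy × quantity = 45 × 99 = 4455.

Government cost = £4455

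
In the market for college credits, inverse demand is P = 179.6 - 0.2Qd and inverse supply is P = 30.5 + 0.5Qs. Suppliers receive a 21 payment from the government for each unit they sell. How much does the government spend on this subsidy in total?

Pre-subsidy: 179.6 - 0.2Q = 30.5 + 0.5Q gives Q* = 213 and P* = 137.
With the subsidy, sellers receive Ps = Pb + 21 for each unit, where Pb is the price buyers pay.
On the curves, Pb = 179.6 - 0.2Q and Ps = 30.5 + 0.5Q; the wedge Ps − Pb = 21 gives 30.5 + 0.5Q − (179.6 - 0.2Q) = 21, so Q' = 243.
Then Pb = 179.6 − 0.2·243 = 131 and Ps = 30.5 + 0.5·243 = 152.
Government outlay = subsidy × quantity = 21 × 243 = 5103.

Government cost = 5103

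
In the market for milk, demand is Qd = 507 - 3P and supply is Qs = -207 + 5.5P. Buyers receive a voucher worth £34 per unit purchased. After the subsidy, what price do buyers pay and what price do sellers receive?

Buyers pay £62; sellers receive £96

Pre-subsidy: 507 - 3P = -207 + 5.5P gives P* = 84, Q* = 255.
With the rebate, buyers effectively pay Pb = Ps − 34, where Ps is the price sellers receive.
Demand in terms of Ps becomes Qd = 507 − 3(Ps − 34) = 609 - 3Ps. Setting this equal to supply: 609 - 3Ps = -207 + 5.5Ps, so Ps = 96.
Buyers pay Pb = 96 − 34 = 62; Q' = -207 + 5.5·96 = 321.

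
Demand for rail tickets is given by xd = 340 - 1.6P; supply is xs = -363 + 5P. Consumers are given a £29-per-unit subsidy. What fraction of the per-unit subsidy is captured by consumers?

Pre-subsidy: 340 - 1.6P = -363 + 5P gives P* = 3515/33, x* = 5596/33.
With the rebate, buyers effectively pay Pb = Ps − 29, where Ps is the price sellers receive.
Demand in terms of Ps becomes xd = 340 − 1.6(Ps − 29) = 386.4 - 1.6Ps. Setting this equal to supply: 386.4 - 1.6Ps = -363 + 5Ps, so Ps = 1249/11.
Buyers pay Pb = 1249/11 − 29 = 930/11; x' = -363 + 5·(1249/11) = 2252/11.
Buyers' price falls by P* − Pb = 3515/33 − 930/11 = 725/33; sellers' price rises by Ps − P* = 1249/11 − 3515/33 = 232/33.
So consumers capture (725/33)/29 = 25/33 of each unit of subsidy.

Consumer share = 25/33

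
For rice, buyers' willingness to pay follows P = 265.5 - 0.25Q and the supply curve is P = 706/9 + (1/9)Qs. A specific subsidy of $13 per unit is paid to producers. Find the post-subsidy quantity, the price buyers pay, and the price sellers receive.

Pre-subsidy: 265.5 - 0.25Q = 706/9 + (1/9)Q gives Q* = 518 and P* = 136.
With the subsidy, sellers receive Ps = Pb + 13 for each unit, where Pb is the price buyers pay.
On the curves, Pb = 265.5 - 0.25Q and Ps = 706/9 + (1/9)Q; the wedge Ps − Pb = 13 gives 706/9 + (1/9)Q − (265.5 - 0.25Q) = 13, so Q' = 554.
Then Pb = 265.5 − 0.25·554 = 127 and Ps = 706/9 + (1/9)·554 = 140.

Q' = 554; buyers pay $127; sellers receive $140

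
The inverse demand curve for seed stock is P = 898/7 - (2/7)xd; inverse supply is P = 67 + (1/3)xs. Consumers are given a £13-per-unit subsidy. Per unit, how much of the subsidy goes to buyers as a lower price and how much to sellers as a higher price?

Buyers gain £6 per unit; sellers gain £7 per unit

Pre-subsidy: 898/7 - (2/7)x = 67 + (1/3)x gives x* = 99 and P* = 100.
With the rebate, buyers effectively pay Pb = Ps − 13, where Ps is the price sellers receive.
On the curves, Pb = 898/7 - (2/7)x and Ps = 67 + (1/3)x; the wedge Ps − Pb = 13 gives 67 + (1/3)x − (898/7 - (2/7)x) = 13, so x' = 120.
Then Pb = 898/7 − (2/7)·120 = 94 and Ps = 67 + (1/3)·120 = 107.
Buyers' price falls by P* − Pb = 100 − 94 = 6; sellers' price rises by Ps − P* = 107 − 100 = 7.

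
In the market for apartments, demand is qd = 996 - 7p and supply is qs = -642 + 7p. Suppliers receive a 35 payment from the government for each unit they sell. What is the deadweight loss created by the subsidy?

Pre-subsidy: 996 - 7p = -642 + 7p gives p* = 117, q* = 177.
With the subsidy, sellers receive ps = pb + 35 for each unit, where pb is the price buyers pay.
Supply in terms of pb becomes qs = -642 + 7(pb + 35) = -397 + 7pb. Setting this equal to demand: 996 - 7pb = -397 + 7pb, so pb = 99.5.
Sellers receive ps = 99.5 + 35 = 134.5; q' = 996 − 7·99.5 = 299.5.
The subsidy expands output by 299.5 − 177 = 122.5 past the efficient level; on those units the gap between marginal cost and willingness to pay runs from 0 up to 35.
DWL = ½ × 35 × 122.5 = 2143.75.

Deadweight loss = 2143.75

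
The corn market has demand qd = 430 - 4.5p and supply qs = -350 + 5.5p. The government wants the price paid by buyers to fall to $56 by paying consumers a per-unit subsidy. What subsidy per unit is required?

Required subsidy s = $40 per unit

At a buyer price of 56, quantity demanded is 430 − 4.5·56 = 178.
Sellers supply 178 only when they receive ps with -350 + 5.5·ps = 178, i.e. ps = 96.
s = ps − pb = 96 − 56 = 40.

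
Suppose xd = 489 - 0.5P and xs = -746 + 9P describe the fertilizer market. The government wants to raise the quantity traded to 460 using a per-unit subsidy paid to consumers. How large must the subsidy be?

At x = 460, invert demand for the buyer price: Pb = (489 − 460)/0.5 = 58; invert supply for the seller price: Ps = (460 − (-746))/9 = 134.
The subsidy must fill the gap: s = Ps − Pb = 134 − 58 = 76.

Required subsidy s = 76 per unit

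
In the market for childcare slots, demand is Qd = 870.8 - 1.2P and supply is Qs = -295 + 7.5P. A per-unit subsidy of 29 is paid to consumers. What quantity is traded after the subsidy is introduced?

Pre-subsidy: 870.8 - 1.2P = -295 + 7.5P gives P* = 134, Q* = 710.
With the rebate, buyers effectively pay Pb = Ps − 29, where Ps is the price sellers receive.
Demand in terms of Ps becomes Qd = 870.8 − 1.2(Ps − 29) = 905.6 - 1.2Ps. Setting this equal to supply: 905.6 - 1.2Ps = -295 + 7.5Ps, so Ps = 138.
Buyers pay Pb = 138 − 29 = 109; Q' = -295 + 7.5·138 = 740.

Q' = 740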